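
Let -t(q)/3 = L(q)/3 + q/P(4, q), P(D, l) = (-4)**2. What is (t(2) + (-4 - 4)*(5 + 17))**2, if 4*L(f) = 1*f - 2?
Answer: 1990921/64 ≈ 31108.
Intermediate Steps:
P(D, l) = 16
L(f) = -1/2 + f/4 (L(f) = (1*f - 2)/4 = (f - 2)/4 = (-2 + f)/4 = -1/2 + f/4)
t(q) = 1/2 - 7*q/16 (t(q) = -3*((-1/2 + q/4)/3 + q/16) = -3*((-1/2 + q/4)*(1/3) + q*(1/16)) = -3*((-1/6 + q/12) + q/16) = -3*(-1/6 + 7*q/48) = 1/2 - 7*q/16)
(t(2) + (-4 - 4)*(5 + 17))**2 = ((1/2 - 7/16*2) + (-4 - 4)*(5 + 17))**2 = ((1/2 - 7/8) - 8*22)**2 = (-3/8 - 176)**2 = (-1411/8)**2 = 1990921/64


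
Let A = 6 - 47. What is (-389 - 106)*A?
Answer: 20295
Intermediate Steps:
A = -41
(-389 - 106)*A = (-389 - 106)*(-41) = -495*(-41) = 20295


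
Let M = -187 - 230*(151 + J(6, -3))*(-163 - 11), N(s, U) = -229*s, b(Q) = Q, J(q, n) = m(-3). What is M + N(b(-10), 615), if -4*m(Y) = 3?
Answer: 6015108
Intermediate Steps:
m(Y) = -¾ (m(Y) = -¼*3 = -¾)
J(q, n) = -¾
M = 6012818 (M = -187 - 230*(151 - ¾)*(-163 - 11) = -187 - 69115*(-174)/2 = -187 - 230*(-52287/2) = -187 + 6013005 = 6012818)
M + N(b(-10), 615) = 6012818 - 229*(-10) = 6012818 + 2290 = 6015108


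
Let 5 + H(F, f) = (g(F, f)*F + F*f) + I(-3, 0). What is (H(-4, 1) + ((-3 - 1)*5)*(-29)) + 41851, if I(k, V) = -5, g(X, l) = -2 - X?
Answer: 42409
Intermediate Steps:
H(F, f) = -10 + F*f + F*(-2 - F) (H(F, f) = -5 + (((-2 - F)*F + F*f) - 5) = -5 + ((F*(-2 - F) + F*f) - 5) = -5 + ((F*f + F*(-2 - F)) - 5) = -5 + (-5 + F*f + F*(-2 - F)) = -10 + F*f + F*(-2 - F))
(H(-4, 1) + ((-3 - 1)*5)*(-29)) + 41851 = ((-10 - 4*1 - 1*(-4)*(2 - 4)) + ((-3 - 1)*5)*(-29)) + 41851 = ((-10 - 4 - 1*(-4)*(-2)) - 4*5*(-29)) + 41851 = ((-10 - 4 - 8) - 20*(-29)) + 41851 = (-22 + 580) + 41851 = 558 + 41851 = 42409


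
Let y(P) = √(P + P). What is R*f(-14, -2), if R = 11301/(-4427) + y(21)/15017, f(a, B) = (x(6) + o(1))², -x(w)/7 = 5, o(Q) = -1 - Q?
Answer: -15471069/4427 + 1369*√42/15017 ≈ -3494.1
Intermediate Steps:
y(P) = √2*√P (y(P) = √(2*P) = √2*√P)
x(w) = -35 (x(w) = -7*5 = -35)
f(a, B) = 1369 (f(a, B) = (-35 + (-1 - 1*1))² = (-35 + (-1 - 1))² = (-35 - 2)² = (-37)² = 1369)
R = -11301/4427 + √42/15017 (R = 11301/(-4427) + (√2*√21)/15017 = 11301*(-1/4427) + √42*(1/15017) = -11301/4427 + √42/15017 ≈ -2.5523)
R*f(-14, -2) = (-11301/4427 + √42/15017)*1369 = -15471069/4427 + 1369*√42/15017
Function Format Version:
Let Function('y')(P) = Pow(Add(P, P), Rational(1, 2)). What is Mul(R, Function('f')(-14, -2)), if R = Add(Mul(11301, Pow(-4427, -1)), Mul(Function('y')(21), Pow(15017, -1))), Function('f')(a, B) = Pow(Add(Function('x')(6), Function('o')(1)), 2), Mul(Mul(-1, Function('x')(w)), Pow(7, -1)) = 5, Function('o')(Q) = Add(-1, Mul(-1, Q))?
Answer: Add(Rational(-15471069, 4427), Mul(Rational(1369, 15017), Pow(42, Rational(1, 2)))) ≈ -3494.1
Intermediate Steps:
Function('y')(P) = Mul(Pow(2, Rational(1, 2)), Pow(P, Rational(1, 2))) (Function('y')(P) = Pow(Mul(2, P), Rational(1, 2)) = Mul(Pow(2, Rational(1, 2)), Pow(P, Rational(1, 2))))
Function('x')(w) = -35 (Function('x')(w) = Mul(-7, 5) = -35)
Function('f')(a, B) = 1369 (Function('f')(a, B) = Pow(Add(-35, Add(-1, Mul(-1, 1))), 2) = Pow(Add(-35, Add(-1, -1)), 2) = Pow(Add(-35, -2), 2) = Pow(-37, 2) = 1369)
R = Add(Rational(-11301, 4427), Mul(Rational(1, 15017), Pow(42, Rational(1, 2)))) (R = Add(Mul(11301, Pow(-4427, -1)), Mul(Mul(Pow(2, Rational(1, 2)), Pow(21, Rational(1, 2))), Pow(15017, -1))) = Add(Mul(11301, Rational(-1, 4427)), Mul(Pow(42, Rational(1, 2)), Rational(1, 15017))) = Add(Rational(-11301, 4427), Mul(Rational(1, 15017), Pow(42, Rational(1, 2)))) ≈ -2.5523)
Mul(R, Function('f')(-14, -2)) = Mul(Add(Rational(-11301, 4427), Mul(Rational(1, 15017), Pow(42, Rational(1, 2)))), 1369) = Add(Rational(-15471069, 4427), Mul(Rational(1369, 15017), Pow(42, Rational(1, 2))))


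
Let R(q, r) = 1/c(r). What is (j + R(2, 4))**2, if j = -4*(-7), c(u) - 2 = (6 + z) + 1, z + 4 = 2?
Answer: 38809/49 ≈ 792.02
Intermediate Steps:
z = -2 (z = -4 + 2 = -2)
c(u) = 7 (c(u) = 2 + ((6 - 2) + 1) = 2 + (4 + 1) = 2 + 5 = 7)
j = 28
R(q, r) = 1/7
(j + R(2, 4))**2 = (28 + 1/7)**2 = (197/7)**2 = 38809/49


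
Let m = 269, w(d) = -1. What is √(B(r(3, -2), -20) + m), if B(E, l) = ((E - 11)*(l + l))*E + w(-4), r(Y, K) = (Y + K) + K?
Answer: 2*I*√53 ≈ 14.56*I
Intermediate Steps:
r(Y, K) = Y + 2*K (r(Y, K) = (K + Y) + K = Y + 2*K)
B(E, l) = -1 + 2*E*l*(-11 + E) (B(E, l) = ((E - 11)*(l + l))*E - 1 = ((-11 + E)*(2*l))*E - 1 = (2*l*(-11 + E))*E - 1 = 2*E*l*(-11 + E) - 1 = -1 + 2*E*l*(-11 + E))
√(B(r(3, -2), -20) + m) = √((-1 - 22*(3 + 2*(-2))*(-20) + 2*(-20)*(3 + 2*(-2))²) + 269) = √((-1 - 22*(3 - 4)*(-20) + 2*(-20)*(3 - 4)²) + 269) = √((-1 - 22*(-1)*(-20) + 2*(-20)*(-1)²) + 269) = √((-1 - 440 + 2*(-20)*1) + 269) = √((-1 - 440 - 40) + 269) = √(-481 + 269) = √(-212) = 2*I*√53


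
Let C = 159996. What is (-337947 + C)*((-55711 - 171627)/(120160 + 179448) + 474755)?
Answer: -12655890130344801/149804 ≈ -8.4483e+10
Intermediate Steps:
(-337947 + C)*((-55711 - 171627)/(120160 + 179448) + 474755) = (-337947 + 159996)*((-55711 - 171627)/(120160 + 179448) + 474755) = -177951*(-227338/299608 + 474755) = -177951*(-227338*1/299608 + 474755) = -177951*(-113669/149804 + 474755) = -177951*71120084351/149804 = -12655890130344801/149804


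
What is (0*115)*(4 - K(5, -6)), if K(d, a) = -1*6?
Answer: 0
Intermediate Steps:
K(d, a) = -6
(0*115)*(4 - K(5, -6)) = (0*115)*(4 - 1*(-6)) = 0*(4 + 6) = 0*10 = 0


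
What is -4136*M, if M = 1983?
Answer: -8201688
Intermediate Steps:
-4136*M = -4136*1983 = -8201688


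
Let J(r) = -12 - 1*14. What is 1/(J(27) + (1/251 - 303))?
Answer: -251/82578 ≈ -0.0030396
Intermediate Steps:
J(r) = -26 (J(r) = -12 - 14 = -26)
1/(J(27) + (1/251 - 303)) = 1/(-26 + (1/251 - 303)) = 1/(-26 - 76052/251) = 1/(-82578/251) = -251/82578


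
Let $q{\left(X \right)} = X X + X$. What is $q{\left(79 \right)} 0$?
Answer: $0$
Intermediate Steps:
$q{\left(X \right)} = X + X^{2}$ ($q{\left(X \right)} = X^{2} + X = X + X^{2}$)
$q{\left(79 \right)} 0 = 79 \left(1 + 79\right) 0 = 79 \cdot 80 \cdot 0 = 6320 \cdot 0 = 0$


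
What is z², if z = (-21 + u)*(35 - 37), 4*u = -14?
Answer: 2401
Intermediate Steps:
u = -7/2 (u = (¼)*(-14) = -7/2 ≈ -3.5000)
z = 49 (z = (-21 - 7/2)*(35 - 37) = -49/2*(-2) = 49)
z² = 49² = 2401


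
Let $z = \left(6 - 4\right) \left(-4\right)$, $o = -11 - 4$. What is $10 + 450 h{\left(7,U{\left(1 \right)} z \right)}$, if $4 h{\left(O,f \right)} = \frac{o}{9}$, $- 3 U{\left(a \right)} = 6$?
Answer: $- \frac{355}{2} \approx -177.5$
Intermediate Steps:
$o = -15$
$U{\left(a \right)} = -2$ ($U{\left(a \right)} = \left(- \frac{1}{3}\right) 6 = -2$)
$z = -8$ ($z = 2 \left(-4\right) = -8$)
$h{\left(O,f \right)} = - \frac{5}{12}$ ($h{\left(O,f \right)} = \frac{\left(-15\right) \frac{1}{9}}{4} = \frac{1}{4} \left(- \frac{5}{3}\right) = - \frac{5}{12}$)
$10 + 450 h{\left(7,U{\left(1 \right)} z \right)} = 10 + 450 \left(- \frac{5}{12}\right) = 10 - \frac{375}{2} = - \frac{355}{2}$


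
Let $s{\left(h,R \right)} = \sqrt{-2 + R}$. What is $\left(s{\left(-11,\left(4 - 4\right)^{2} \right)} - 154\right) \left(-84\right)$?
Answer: $12936 - 84 i \sqrt{2} \approx 12936.0 - 118.79 i$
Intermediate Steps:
$\left(s{\left(-11,\left(4 - 4\right)^{2} \right)} - 154\right) \left(-84\right) = \left(\sqrt{-2 + \left(4 - 4\right)^{2}} - 154\right) \left(-84\right) = \left(\sqrt{-2 + 0^{2}} - 154\right) \left(-84\right) = \left(\sqrt{-2 + 0} - 154\right) \left(-84\right) = \left(\sqrt{-2} - 154\right) \left(-84\right) = \left(i \sqrt{2} - 154\right) \left(-84\right) = \left(-154 + i \sqrt{2}\right) \left(-84\right) = 12936 - 84 i \sqrt{2}$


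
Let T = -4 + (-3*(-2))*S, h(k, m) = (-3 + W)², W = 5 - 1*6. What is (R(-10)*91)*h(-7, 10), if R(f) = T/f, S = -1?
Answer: 1456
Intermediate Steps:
W = -1 (W = 5 - 6 = -1)
h(k, m) = 16 (h(k, m) = (-3 - 1)² = (-4)² = 16)
T = -10 (T = -4 - 3*(-2)*(-1) = -4 + 6*(-1) = -4 - 6 = -10)
R(f) = -10/f
(R(-10)*91)*h(-7, 10) = (-10/(-10)*91)*16 = (-10*(-⅒)*91)*16 = (1*91)*16 = 91*16 = 1456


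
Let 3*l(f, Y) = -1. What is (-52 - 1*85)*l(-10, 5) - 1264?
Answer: -3655/3 ≈ -1218.3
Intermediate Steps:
l(f, Y) = -⅓ (l(f, Y) = (⅓)*(-1) = -⅓)
(-52 - 1*85)*l(-10, 5) - 1264 = (-52 - 1*85)*(-⅓) - 1264 = (-52 - 85)*(-⅓) - 1264 = -137*(-⅓) - 1264 = 137/3 - 1264 = -3655/3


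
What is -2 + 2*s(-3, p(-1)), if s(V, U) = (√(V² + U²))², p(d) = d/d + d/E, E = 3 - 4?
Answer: 24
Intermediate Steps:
E = -1
p(d) = 1 - d (p(d) = d/d + d/(-1) = 1 + d*(-1) = 1 - d)
s(V, U) = U² + V² (s(V, U) = (√(U² + V²))² = U² + V²)
-2 + 2*s(-3, p(-1)) = -2 + 2*((1 - 1*(-1))² + (-3)²) = -2 + 2*((1 + 1)² + 9) = -2 + 2*(2² + 9) = -2 + 2*(4 + 9) = -2 + 2*13 = -2 + 26 = 24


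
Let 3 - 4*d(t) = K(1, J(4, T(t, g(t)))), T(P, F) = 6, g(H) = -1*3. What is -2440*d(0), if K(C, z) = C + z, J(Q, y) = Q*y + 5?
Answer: 16470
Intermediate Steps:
g(H) = -3
J(Q, y) = 5 + Q*y
d(t) = -27/4 (d(t) = ¾ - (1 + (5 + 4*6))/4 = ¾ - (1 + (5 + 24))/4 = ¾ - (1 + 29)/4 = ¾ - ¼*30 = ¾ - 15/2 = -27/4)
-2440*d(0) = -2440*(-27/4) = 16470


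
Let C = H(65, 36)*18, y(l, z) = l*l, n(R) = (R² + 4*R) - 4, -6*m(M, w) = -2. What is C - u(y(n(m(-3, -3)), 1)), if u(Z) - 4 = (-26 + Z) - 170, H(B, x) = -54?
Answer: -63709/81 ≈ -786.53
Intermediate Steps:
m(M, w) = ⅓ (m(M, w) = -⅙*(-2) = ⅓)
n(R) = -4 + R² + 4*R
y(l, z) = l²
C = -972 (C = -54*18 = -972)
u(Z) = -192 + Z (u(Z) = 4 + ((-26 + Z) - 170) = 4 + (-196 + Z) = -192 + Z)
C - u(y(n(m(-3, -3)), 1)) = -972 - (-192 + (-4 + (⅓)² + 4*(⅓))²) = -972 - (-192 + (-4 + ⅑ + 4/3)²) = -972 - (-192 + (-23/9)²) = -972 - (-192 + 529/81) = -972 - 1*(-15023/81) = -972 + 15023/81 = -63709/81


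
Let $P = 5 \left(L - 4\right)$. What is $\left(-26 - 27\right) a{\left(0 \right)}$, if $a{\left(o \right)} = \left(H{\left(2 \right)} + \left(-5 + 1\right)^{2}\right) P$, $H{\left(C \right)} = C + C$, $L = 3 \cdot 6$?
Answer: $-74200$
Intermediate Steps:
$L = 18$
$H{\left(C \right)} = 2 C$
$P = 70$ ($P = 5 \left(18 - 4\right) = 5 \cdot 14 = 70$)
$a{\left(o \right)} = 1400$ ($a{\left(o \right)} = \left(2 \cdot 2 + \left(-5 + 1\right)^{2}\right) 70 = \left(4 + \left(-4\right)^{2}\right) 70 = \left(4 + 16\right) 70 = 20 \cdot 70 = 1400$)
$\left(-26 - 27\right) a{\left(0 \right)} = \left(-26 - 27\right) 1400 = \left(-53\right) 1400 = -74200$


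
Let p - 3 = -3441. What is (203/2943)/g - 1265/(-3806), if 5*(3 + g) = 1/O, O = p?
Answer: 1805172875/5834846082 ≈ 0.30938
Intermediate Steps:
p = -3438 (p = 3 - 3441 = -3438)
O = -3438
g = -51571/17190 (g = -3 + (⅕)/(-3438) = -3 + (⅕)*(-1/3438) = -3 - 1/17190 = -51571/17190 ≈ -3.0001)
(203/2943)/g - 1265/(-3806) = (203/2943)/(-51571/17190) - 1265/(-3806) = (203*(1/2943))*(-17190/51571) - 1265*(-1/3806) = (203/2943)*(-17190/51571) + 115/346 = -387730/16863717 + 115/346 = 1805172875/5834846082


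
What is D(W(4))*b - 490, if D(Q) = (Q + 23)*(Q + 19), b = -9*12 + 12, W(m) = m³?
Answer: -693706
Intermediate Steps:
b = -96 (b = -108 + 12 = -96)
D(Q) = (19 + Q)*(23 + Q) (D(Q) = (23 + Q)*(19 + Q) = (19 + Q)*(23 + Q))
D(W(4))*b - 490 = (437 + (4³)² + 42*4³)*(-96) - 490 = (437 + 64² + 42*64)*(-96) - 490 = (437 + 4096 + 2688)*(-96) - 490 = 7221*(-96) - 490 = -693216 - 490 = -693706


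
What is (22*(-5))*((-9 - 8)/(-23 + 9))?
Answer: -935/7 ≈ -133.57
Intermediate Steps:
(22*(-5))*((-9 - 8)/(-23 + 9)) = -(-1870)/(-14) = -(-1870)*(-1)/14 = -110*17/14 = -935/7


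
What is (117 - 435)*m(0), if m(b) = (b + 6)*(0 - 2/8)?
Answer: 477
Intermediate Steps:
m(b) = -3/2 - b/4 (m(b) = (6 + b)*(0 - 2*⅛) = (6 + b)*(0 - ¼) = (6 + b)*(-¼) = -3/2 - b/4)
(117 - 435)*m(0) = (117 - 435)*(-3/2 - ¼*0) = -318*(-3/2 + 0) = -318*(-3/2) = 477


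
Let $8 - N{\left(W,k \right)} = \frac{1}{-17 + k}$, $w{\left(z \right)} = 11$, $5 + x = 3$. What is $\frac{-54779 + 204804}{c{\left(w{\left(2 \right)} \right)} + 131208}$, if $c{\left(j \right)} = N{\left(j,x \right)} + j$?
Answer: $\frac{2850475}{2493314} \approx 1.1432$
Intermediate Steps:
$x = -2$ ($x = -5 + 3 = -2$)
$N{\left(W,k \right)} = 8 - \frac{1}{-17 + k}$
$c{\left(j \right)} = \frac{153}{19} + j$ ($c{\left(j \right)} = \frac{-137 + 8 \left(-2\right)}{-17 - 2} + j = \frac{-137 - 16}{-19} + j = \left(- \frac{1}{19}\right) \left(-153\right) + j = \frac{153}{19} + j$)
$\frac{-54779 + 204804}{c{\left(w{\left(2 \right)} \right)} + 131208} = \frac{-54779 + 204804}{\left(\frac{153}{19} + 11\right) + 131208} = \frac{150025}{\frac{362}{19} + 131208} = \frac{150025}{\frac{2493314}{19}} = 150025 \cdot \frac{19}{2493314} = \frac{2850475}{2493314}$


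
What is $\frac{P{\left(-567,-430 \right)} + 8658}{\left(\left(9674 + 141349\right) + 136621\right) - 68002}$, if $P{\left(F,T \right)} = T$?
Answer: $\frac{4114}{109821} \approx 0.037461$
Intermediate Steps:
$\frac{P{\left(-567,-430 \right)} + 8658}{\left(\left(9674 + 141349\right) + 136621\right) - 68002} = \frac{-430 + 8658}{\left(\left(9674 + 141349\right) + 136621\right) - 68002} = \frac{8228}{\left(151023 + 136621\right) - 68002} = \frac{8228}{287644 - 68002} = \frac{8228}{219642} = 8228 \cdot \frac{1}{219642} = \frac{4114}{109821}$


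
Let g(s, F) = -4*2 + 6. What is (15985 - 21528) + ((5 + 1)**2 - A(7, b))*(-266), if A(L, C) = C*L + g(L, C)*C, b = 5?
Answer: -8469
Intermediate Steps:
g(s, F) = -2 (g(s, F) = -8 + 6 = -2)
A(L, C) = -2*C + C*L (A(L, C) = C*L - 2*C = -2*C + C*L)
(15985 - 21528) + ((5 + 1)**2 - A(7, b))*(-266) = (15985 - 21528) + ((5 + 1)**2 - 5*(-2 + 7))*(-266) = -5543 + (6**2 - 5*5)*(-266) = -5543 + (36 - 1*25)*(-266) = -5543 + (36 - 25)*(-266) = -5543 + 11*(-266) = -5543 - 2926 = -8469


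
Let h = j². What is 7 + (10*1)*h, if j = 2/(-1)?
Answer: 47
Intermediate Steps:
j = -2 (j = 2*(-1) = -2)
h = 4 (h = (-2)² = 4)
7 + (10*1)*h = 7 + (10*1)*4 = 7 + 10*4 = 7 + 40 = 47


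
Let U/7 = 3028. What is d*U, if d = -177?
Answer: -3751692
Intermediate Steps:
U = 21196 (U = 7*3028 = 21196)
d*U = -177*21196 = -3751692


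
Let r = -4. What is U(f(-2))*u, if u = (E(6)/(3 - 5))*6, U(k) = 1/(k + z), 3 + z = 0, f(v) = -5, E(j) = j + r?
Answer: ¾ ≈ 0.75000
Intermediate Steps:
E(j) = -4 + j (E(j) = j - 4 = -4 + j)
z = -3 (z = -3 + 0 = -3)
U(k) = 1/(-3 + k) (U(k) = 1/(k - 3) = 1/(-3 + k))
u = -6 (u = ((-4 + 6)/(3 - 5))*6 = (2/(-2))*6 = -½*2*6 = -1*6 = -6)
U(f(-2))*u = -6/(-3 - 5) = -6/(-8) = -⅛*(-6) = ¾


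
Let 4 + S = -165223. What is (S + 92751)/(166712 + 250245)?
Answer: -72476/416957 ≈ -0.17382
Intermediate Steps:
S = -165227 (S = -4 - 165223 = -165227)
(S + 92751)/(166712 + 250245) = (-165227 + 92751)/(166712 + 250245) = -72476/416957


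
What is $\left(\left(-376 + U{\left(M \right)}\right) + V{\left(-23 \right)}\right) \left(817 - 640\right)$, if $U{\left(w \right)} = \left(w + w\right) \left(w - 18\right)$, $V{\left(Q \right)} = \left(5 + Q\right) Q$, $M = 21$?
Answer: $29028$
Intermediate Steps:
$V{\left(Q \right)} = Q \left(5 + Q\right)$
$U{\left(w \right)} = 2 w \left(-18 + w\right)$
$\left(\left(-376 + U{\left(M \right)}\right) + V{\left(-23 \right)}\right) \left(817 - 640\right) = \left(\left(-376 + 2 \cdot 21 \left(-18 + 21\right)\right) - 23 \left(5 - 23\right)\right) \left(817 - 640\right) = \left(\left(-376 + 2 \cdot 21 \cdot 3\right) - -414\right) 177 = \left(\left(-376 + 126\right) + 414\right) 177 = \left(-250 + 414\right) 177 = 164 \cdot 177 = 29028$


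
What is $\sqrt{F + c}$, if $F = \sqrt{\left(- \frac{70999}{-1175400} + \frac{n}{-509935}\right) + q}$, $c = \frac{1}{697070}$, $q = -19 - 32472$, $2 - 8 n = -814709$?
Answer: $\frac{\sqrt{27824982394998572959230 + 9708050739855055170 i \sqrt{129695063503853842909871}}}{139269380978310} \approx 9.4935 + 9.4935 i$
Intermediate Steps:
$n = \frac{814711}{8}$ ($n = \frac{1}{4} - - \frac{814709}{8} = \frac{1}{4} + \frac{814709}{8} = \frac{814711}{8} \approx 1.0184 \cdot 10^{5}$)
$q = -32491$ ($q = -19 - 32472 = -32491$)
$c = \frac{1}{697070} \approx 1.4346 \cdot 10^{-6}$
$F = \frac{i \sqrt{129695063503853842909871}}{1997925330}$ ($F = \sqrt{\left(- \frac{70999}{-1175400} + \frac{814711}{8 \left(-509935\right)}\right) - 32491} = \sqrt{\left(\left(-70999\right) \left(- \frac{1}{1175400}\right) + \frac{814711}{8} \left(- \frac{1}{509935}\right)\right) - 32491} = \sqrt{\left(\frac{70999}{1175400} - \frac{814711}{4079480}\right) - 32491} = \sqrt{- \frac{8349653861}{59937759900} - 32491} = \sqrt{- \frac{1947446106564761}{59937759900}} = \frac{i \sqrt{129695063503853842909871}}{1997925330} \approx 180.25 i$)
$\sqrt{F + c} = \sqrt{\frac{i \sqrt{129695063503853842909871}}{1997925330} + \frac{1}{697070}} = \sqrt{\frac{1}{697070} + \frac{i \sqrt{129695063503853842909871}}{1997925330}}$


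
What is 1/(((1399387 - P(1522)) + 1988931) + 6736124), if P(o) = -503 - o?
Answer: 1/10126467 ≈ 9.8751e-8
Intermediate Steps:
1/(((1399387 - P(1522)) + 1988931) + 6736124) = 1/(((1399387 - (-503 - 1*1522)) + 1988931) + 6736124) = 1/(((1399387 - (-503 - 1522)) + 1988931) + 6736124) = 1/(((1399387 - 1*(-2025)) + 1988931) + 6736124) = 1/(((1399387 + 2025) + 1988931) + 6736124) = 1/((1401412 + 1988931) + 6736124) = 1/(3390343 + 6736124) = 1/10126467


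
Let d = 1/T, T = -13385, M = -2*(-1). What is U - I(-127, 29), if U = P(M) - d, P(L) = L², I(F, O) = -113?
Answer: 1566046/13385 ≈ 117.00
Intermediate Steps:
M = 2
d = -1/13385 (d = 1/(-13385) = -1/13385 ≈ -7.4710e-5)
U = 53541/13385 (U = 2² - 1*(-1/13385) = 4 + 1/13385 = 53541/13385 ≈ 4.0001)
U - I(-127, 29) = 53541/13385 - 1*(-113) = 53541/13385 + 113 = 1566046/13385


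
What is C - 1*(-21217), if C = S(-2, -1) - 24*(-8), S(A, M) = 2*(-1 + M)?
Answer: 21405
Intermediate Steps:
S(A, M) = -2 + 2*M
C = 188 (C = (-2 + 2*(-1)) - 24*(-8) = (-2 - 2) + 192 = -4 + 192 = 188)
C - 1*(-21217) = 188 - 1*(-21217) = 188 + 21217 = 21405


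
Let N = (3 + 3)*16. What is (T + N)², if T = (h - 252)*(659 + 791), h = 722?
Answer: 464573107216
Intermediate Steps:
N = 96 (N = 6*16 = 96)
T = 681500 (T = (722 - 252)*(659 + 791) = 470*1450 = 681500)
(T + N)² = (681500 + 96)² = 681596² = 464573107216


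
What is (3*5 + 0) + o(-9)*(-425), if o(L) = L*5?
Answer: 19140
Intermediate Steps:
o(L) = 5*L
(3*5 + 0) + o(-9)*(-425) = (3*5 + 0) + (5*(-9))*(-425) = (15 + 0) - 45*(-425) = 15 + 19125 = 19140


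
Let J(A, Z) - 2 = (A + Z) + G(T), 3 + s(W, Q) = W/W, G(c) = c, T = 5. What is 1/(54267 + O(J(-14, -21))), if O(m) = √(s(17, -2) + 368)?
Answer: 18089/981635641 - √366/2944906923 ≈ 1.8421e-5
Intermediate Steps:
s(W, Q) = -2 (s(W, Q) = -3 + W/W = -3 + 1 = -2)
J(A, Z) = 7 + A + Z (J(A, Z) = 2 + ((A + Z) + 5) = 2 + (5 + A + Z) = 7 + A + Z)
O(m) = √366 (O(m) = √(-2 + 368) = √366)
1/(54267 + O(J(-14, -21))) = 1/(54267 + √366)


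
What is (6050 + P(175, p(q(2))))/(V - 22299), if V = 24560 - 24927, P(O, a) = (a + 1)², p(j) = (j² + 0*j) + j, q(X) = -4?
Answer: -6219/22666 ≈ -0.27438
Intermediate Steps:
p(j) = j + j² (p(j) = (j² + 0) + j = j² + j = j + j²)
P(O, a) = (1 + a)²
V = -367
(6050 + P(175, p(q(2))))/(V - 22299) = (6050 + (1 - 4*(1 - 4))²)/(-367 - 22299) = (6050 + (1 - 4*(-3))²)/(-22666) = (6050 + (1 + 12)²)*(-1/22666) = (6050 + 13²)*(-1/22666) = (6050 + 169)*(-1/22666) = 6219*(-1/22666) = -6219/22666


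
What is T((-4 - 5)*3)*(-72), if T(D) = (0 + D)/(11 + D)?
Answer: -243/2 ≈ -121.50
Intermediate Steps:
T(D) = D/(11 + D)
T((-4 - 5)*3)*(-72) = (((-4 - 5)*3)/(11 + (-4 - 5)*3))*(-72) = ((-9*3)/(11 - 9*3))*(-72) = -27/(11 - 27)*(-72) = -27/(-16)*(-72) = -27*(-1/16)*(-72) = (27/16)*(-72) = -243/2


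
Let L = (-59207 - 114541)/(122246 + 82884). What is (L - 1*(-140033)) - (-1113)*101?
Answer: 25892037116/102565 ≈ 2.5245e+5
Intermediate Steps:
L = -86874/102565 (L = -173748/205130 = -173748*1/205130 = -86874/102565 ≈ -0.84701)
(L - 1*(-140033)) - (-1113)*101 = (-86874/102565 - 1*(-140033)) - (-1113)*101 = (-86874/102565 + 140033) - 1*(-112413) = 14362397771/102565 + 112413 = 25892037116/102565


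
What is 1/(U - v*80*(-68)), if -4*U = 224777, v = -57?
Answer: -4/1465097 ≈ -2.7302e-6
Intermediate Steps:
U = -224777/4 (U = -1/4*224777 = -224777/4 ≈ -56194.)
1/(U - v*80*(-68)) = 1/(-224777/4 - (-57*80)*(-68)) = 1/(-224777/4 - (-4560)*(-68)) = 1/(-224777/4 - 1*310080) = 1/(-224777/4 - 310080) = 1/(-1465097/4) = -4/1465097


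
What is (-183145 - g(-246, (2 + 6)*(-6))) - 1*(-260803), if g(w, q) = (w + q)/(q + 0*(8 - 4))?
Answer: 621215/8 ≈ 77652.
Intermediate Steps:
g(w, q) = (q + w)/q (g(w, q) = (q + w)/(q + 0*4) = (q + w)/(q + 0) = (q + w)/q)
(-183145 - g(-246, (2 + 6)*(-6))) - 1*(-260803) = (-183145 - ((2 + 6)*(-6) - 246)/((2 + 6)*(-6))) - 1*(-260803) = (-183145 - (8*(-6) - 246)/(8*(-6))) + 260803 = (-183145 - (-48 - 246)/(-48)) + 260803 = (-183145 - (-1)*(-294)/48) + 260803 = (-183145 - 1*49/8) + 260803 = (-183145 - 49/8) + 260803 = -1465209/8 + 260803 = 621215/8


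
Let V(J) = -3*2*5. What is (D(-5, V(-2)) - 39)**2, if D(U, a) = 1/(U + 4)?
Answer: 1600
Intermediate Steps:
V(J) = -30 (V(J) = -6*5 = -30)
D(U, a) = 1/(4 + U)
(D(-5, V(-2)) - 39)**2 = (1/(4 - 5) - 39)**2 = (1/(-1) - 39)**2 = (-1 - 39)**2 = (-40)**2 = 1600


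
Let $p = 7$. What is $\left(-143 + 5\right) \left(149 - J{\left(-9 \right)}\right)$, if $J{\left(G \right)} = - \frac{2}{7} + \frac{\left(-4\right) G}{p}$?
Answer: $- \frac{139242}{7} \approx -19892.0$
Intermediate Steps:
$J{\left(G \right)} = - \frac{2}{7} - \frac{4 G}{7}$ ($J{\left(G \right)} = - \frac{2}{7} + \frac{\left(-4\right) G}{7} = \left(-2\right) \frac{1}{7} + - 4 G \frac{1}{7} = - \frac{2}{7} - \frac{4 G}{7}$)
$\left(-143 + 5\right) \left(149 - J{\left(-9 \right)}\right) = \left(-143 + 5\right) \left(149 - \left(- \frac{2}{7} - - \frac{36}{7}\right)\right) = - 138 \left(149 - \left(- \frac{2}{7} + \frac{36}{7}\right)\right) = - 138 \left(149 - \frac{34}{7}\right) = \left(-138\right) \frac{1009}{7} = - \frac{139242}{7}$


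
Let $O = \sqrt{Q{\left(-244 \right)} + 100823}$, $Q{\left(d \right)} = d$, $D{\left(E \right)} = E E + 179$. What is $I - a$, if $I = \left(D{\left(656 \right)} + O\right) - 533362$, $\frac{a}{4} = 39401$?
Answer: $-260451 + \sqrt{100579} \approx -2.6013 \cdot 10^{5}$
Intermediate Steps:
$D{\left(E \right)} = 179 + E^{2}$ ($D{\left(E \right)} = E^{2} + 179 = 179 + E^{2}$)
$O = \sqrt{100579}$ ($O = \sqrt{-244 + 100823} = \sqrt{100579} \approx 317.14$)
$a = 157604$ ($a = 4 \cdot 39401 = 157604$)
$I = -102847 + \sqrt{100579}$ ($I = \left(\left(179 + 656^{2}\right) + \sqrt{100579}\right) - 533362 = \left(\left(179 + 430336\right) + \sqrt{100579}\right) - 533362 = \left(430515 + \sqrt{100579}\right) - 533362 = -102847 + \sqrt{100579} \approx -1.0253 \cdot 10^{5}$)
$I - a = \left(-102847 + \sqrt{100579}\right) - 157604 = -260451 + \sqrt{100579}$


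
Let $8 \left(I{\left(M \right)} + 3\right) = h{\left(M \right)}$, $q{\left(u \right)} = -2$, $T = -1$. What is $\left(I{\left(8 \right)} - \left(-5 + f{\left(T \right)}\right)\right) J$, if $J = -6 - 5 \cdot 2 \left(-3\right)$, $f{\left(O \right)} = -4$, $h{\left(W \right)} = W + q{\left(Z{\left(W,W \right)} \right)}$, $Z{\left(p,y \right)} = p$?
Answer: $162$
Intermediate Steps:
$h{\left(W \right)} = -2 + W$ ($h{\left(W \right)} = W - 2 = -2 + W$)
$I{\left(M \right)} = - \frac{13}{4} + \frac{M}{8}$ ($I{\left(M \right)} = -3 + \frac{-2 + M}{8} = -3 + \left(- \frac{1}{4} + \frac{M}{8}\right) = - \frac{13}{4} + \frac{M}{8}$)
$J = 24$ ($J = -6 - 10 \left(-3\right) = -6 - -30 = -6 + 30 = 24$)
$\left(I{\left(8 \right)} - \left(-5 + f{\left(T \right)}\right)\right) J = \left(\left(- \frac{13}{4} + \frac{1}{8} \cdot 8\right) + \left(5 - -4\right)\right) 24 = \left(\left(- \frac{13}{4} + 1\right) + \left(5 + 4\right)\right) 24 = \left(- \frac{9}{4} + 9\right) 24 = \frac{27}{4} \cdot 24 = 162$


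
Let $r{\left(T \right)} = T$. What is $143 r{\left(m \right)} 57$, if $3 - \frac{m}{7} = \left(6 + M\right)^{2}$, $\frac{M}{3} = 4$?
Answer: $-18315297$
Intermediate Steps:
$M = 12$ ($M = 3 \cdot 4 = 12$)
$m = -2247$ ($m = 21 - 7 \left(6 + 12\right)^{2} = 21 - 7 \cdot 18^{2} = 21 - 2268 = -2247$)
$143 r{\left(m \right)} 57 = 143 \left(-2247\right) 57 = \left(-321321\right) 57 = -18315297$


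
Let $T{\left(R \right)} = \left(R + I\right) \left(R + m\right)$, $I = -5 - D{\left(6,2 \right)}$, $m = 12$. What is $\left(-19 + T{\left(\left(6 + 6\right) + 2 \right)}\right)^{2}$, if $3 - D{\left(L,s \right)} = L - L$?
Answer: $18769$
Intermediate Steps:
$D{\left(L,s \right)} = 3$ ($D{\left(L,s \right)} = 3 - \left(L - L\right) = 3 - 0 = 3 + 0 = 3$)
$I = -8$ ($I = -5 - 3 = -8$)
$T{\left(R \right)} = \left(-8 + R\right) \left(12 + R\right)$ ($T{\left(R \right)} = \left(R - 8\right) \left(R + 12\right) = \left(-8 + R\right) \left(12 + R\right)$)
$\left(-19 + T{\left(\left(6 + 6\right) + 2 \right)}\right)^{2} = \left(-19 + \left(-96 + \left(\left(6 + 6\right) + 2\right)^{2} + 4 \left(\left(6 + 6\right) + 2\right)\right)\right)^{2} = \left(-19 + \left(-96 + \left(12 + 2\right)^{2} + 4 \left(12 + 2\right)\right)\right)^{2} = \left(-19 + \left(-96 + 14^{2} + 4 \cdot 14\right)\right)^{2} = \left(-19 + \left(-96 + 196 + 56\right)\right)^{2} = \left(-19 + 156\right)^{2} = 137^{2} = 18769$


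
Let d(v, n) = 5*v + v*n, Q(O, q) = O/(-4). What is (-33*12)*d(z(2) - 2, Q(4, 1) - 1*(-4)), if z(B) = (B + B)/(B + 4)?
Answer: 4224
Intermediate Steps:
z(B) = 2*B/(4 + B) (z(B) = (2*B)/(4 + B) = 2*B/(4 + B))
Q(O, q) = -O/4 (Q(O, q) = O*(-1/4) = -O/4)
d(v, n) = 5*v + n*v
(-33*12)*d(z(2) - 2, Q(4, 1) - 1*(-4)) = (-33*12)*((2*2/(4 + 2) - 2)*(5 + (-1/4*4 - 1*(-4)))) = -396*(2*2/6 - 2)*(5 + (-1 + 4)) = -396*(2*2*(1/6) - 2)*(5 + 3) = -396*(2/3 - 2)*8 = -(-528)*8 = -396*(-32/3) = 4224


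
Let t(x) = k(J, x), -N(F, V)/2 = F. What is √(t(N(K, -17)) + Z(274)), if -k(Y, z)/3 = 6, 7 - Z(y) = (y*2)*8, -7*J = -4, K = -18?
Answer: I*√4395 ≈ 66.295*I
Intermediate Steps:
N(F, V) = -2*F
J = 4/7 (J = -⅐*(-4) = 4/7 ≈ 0.57143)
Z(y) = 7 - 16*y (Z(y) = 7 - y*2*8 = 7 - 2*y*8 = 7 - 16*y)
k(Y, z) = -18 (k(Y, z) = -3*6 = -18)
t(x) = -18
√(t(N(K, -17)) + Z(274)) = √(-18 + (7 - 16*274)) = √(-18 + (7 - 4384)) = √(-18 - 4377) = √(-4395) = I*√4395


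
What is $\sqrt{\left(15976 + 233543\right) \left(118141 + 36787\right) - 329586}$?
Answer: $9 \sqrt{477248766} \approx 1.9661 \cdot 10^{5}$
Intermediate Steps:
$\sqrt{\left(15976 + 233543\right) \left(118141 + 36787\right) - 329586} = \sqrt{249519 \cdot 154928 - 329586} = \sqrt{38657479632 - 329586} = \sqrt{38657150046} = 9 \sqrt{477248766}$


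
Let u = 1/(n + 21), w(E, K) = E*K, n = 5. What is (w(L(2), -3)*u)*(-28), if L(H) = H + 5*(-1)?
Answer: -126/13 ≈ -9.6923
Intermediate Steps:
L(H) = -5 + H (L(H) = H - 5 = -5 + H)
u = 1/26 (u = 1/(5 + 21) = 1/26 ≈ 0.038462)
(w(L(2), -3)*u)*(-28) = (((-5 + 2)*(-3))*(1/26))*(-28) = (-3*(-3)*(1/26))*(-28) = (9*(1/26))*(-28) = (9/26)*(-28) = -126/13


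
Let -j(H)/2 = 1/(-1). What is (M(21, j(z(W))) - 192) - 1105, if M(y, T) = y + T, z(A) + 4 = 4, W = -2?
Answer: -1274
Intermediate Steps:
z(A) = 0 (z(A) = -4 + 4 = 0)
j(H) = 2 (j(H) = -2/(-1) = -2*(-1) = 2)
M(y, T) = T + y
(M(21, j(z(W))) - 192) - 1105 = ((2 + 21) - 192) - 1105 = (23 - 192) - 1105 = -169 - 1105 = -1274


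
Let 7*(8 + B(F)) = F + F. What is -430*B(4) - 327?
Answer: 18351/7 ≈ 2621.6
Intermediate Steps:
B(F) = -8 + 2*F/7 (B(F) = -8 + (F + F)/7 = -8 + (2*F)/7 = -8 + 2*F/7)
-430*B(4) - 327 = -430*(-8 + (2/7)*4) - 327 = -430*(-8 + 8/7) - 327 = -430*(-48/7) - 327 = 20640/7 - 327 = 18351/7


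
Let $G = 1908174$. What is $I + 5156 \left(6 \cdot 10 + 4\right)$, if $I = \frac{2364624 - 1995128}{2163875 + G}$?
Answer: $\frac{1343711386712}{4072049} \approx 3.2998 \cdot 10^{5}$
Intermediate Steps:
$I = \frac{369496}{4072049}$ ($I = \frac{2364624 - 1995128}{2163875 + 1908174} = \frac{369496}{4072049} \approx 0.09074$)
$I + 5156 \left(6 \cdot 10 + 4\right) = \frac{369496}{4072049} + 5156 \left(6 \cdot 10 + 4\right) = \frac{369496}{4072049} + 5156 \left(60 + 4\right) = \frac{369496}{4072049} + 5156 \cdot 64 = \frac{369496}{4072049} + 329984 = \frac{1343711386712}{4072049}$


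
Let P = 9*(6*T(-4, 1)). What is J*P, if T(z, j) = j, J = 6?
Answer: 324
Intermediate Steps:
P = 54 (P = 9*(6*1) = 9*6 = 54)
J*P = 6*54 = 324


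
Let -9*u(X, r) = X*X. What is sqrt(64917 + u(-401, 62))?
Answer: 2*sqrt(105863)/3 ≈ 216.91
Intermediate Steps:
u(X, r) = -X**2/9 (u(X, r) = -X*X/9 = -X**2/9)
sqrt(64917 + u(-401, 62)) = sqrt(64917 - 1/9*(-401)**2) = sqrt(64917 - 1/9*160801) = sqrt(64917 - 160801/9) = sqrt(423452/9) = 2*sqrt(105863)/3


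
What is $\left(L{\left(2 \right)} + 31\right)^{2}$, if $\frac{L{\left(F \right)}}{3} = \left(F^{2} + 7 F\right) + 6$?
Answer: $10609$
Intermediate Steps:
$L{\left(F \right)} = 18 + 3 F^{2} + 21 F$ ($L{\left(F \right)} = 3 \left(\left(F^{2} + 7 F\right) + 6\right) = 3 \left(6 + F^{2} + 7 F\right) = 18 + 3 F^{2} + 21 F$)
$\left(L{\left(2 \right)} + 31\right)^{2} = \left(\left(18 + 3 \cdot 2^{2} + 21 \cdot 2\right) + 31\right)^{2} = \left(\left(18 + 3 \cdot 4 + 42\right) + 31\right)^{2} = \left(\left(18 + 12 + 42\right) + 31\right)^{2} = \left(72 + 31\right)^{2} = 103^{2} = 10609$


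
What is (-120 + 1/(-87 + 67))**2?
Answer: 5764801/400 ≈ 14412.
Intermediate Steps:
(-120 + 1/(-87 + 67))**2 = (-120 + 1/(-20))**2 = (-120 - 1/20)**2 = (-2401/20)**2 = 5764801/400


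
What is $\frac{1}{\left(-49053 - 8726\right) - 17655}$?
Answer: $- \frac{1}{75434} \approx -1.3257 \cdot 10^{-5}$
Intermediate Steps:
$\frac{1}{\left(-49053 - 8726\right) - 17655} = \frac{1}{-57779 - 17655} = \frac{1}{-75434} = - \frac{1}{75434}$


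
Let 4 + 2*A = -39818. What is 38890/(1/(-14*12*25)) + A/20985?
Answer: -1142549316637/6995 ≈ -1.6334e+8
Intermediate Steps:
A = -19911 (A = -2 + (½)*(-39818) = -2 - 19909 = -19911)
38890/(1/(-14*12*25)) + A/20985 = 38890/(1/(-14*12*25)) - 19911/20985 = 38890/(1/(-168*25)) - 19911*1/20985 = 38890/(1/(-4200)) - 6637/6995 = 38890/(-1/4200) - 6637/6995 = 38890*(-4200) - 6637/6995 = -163338000 - 6637/6995 = -1142549316637/6995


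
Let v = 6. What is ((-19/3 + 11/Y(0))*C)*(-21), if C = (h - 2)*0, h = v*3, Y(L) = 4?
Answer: 0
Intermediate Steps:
h = 18 (h = 6*3 = 18)
C = 0 (C = (18 - 2)*0 = 16*0 = 0)
((-19/3 + 11/Y(0))*C)*(-21) = ((-19/3 + 11/4)*0)*(-21) = -43/12*0*(-21) = 0*(-21) = 0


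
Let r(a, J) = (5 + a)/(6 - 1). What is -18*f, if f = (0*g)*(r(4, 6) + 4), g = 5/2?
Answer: 0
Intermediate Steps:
r(a, J) = 1 + a/5 (r(a, J) = (5 + a)/5 = (5 + a)*(1/5) = 1 + a/5)
g = 5/2 (g = 5*(1/2) = 5/2 ≈ 2.5000)
f = 0 (f = (0*(5/2))*((1 + (1/5)*4) + 4) = 0*((1 + 4/5) + 4) = 0*(9/5 + 4) = 0*(29/5) = 0)
-18*f = -18*0 = 0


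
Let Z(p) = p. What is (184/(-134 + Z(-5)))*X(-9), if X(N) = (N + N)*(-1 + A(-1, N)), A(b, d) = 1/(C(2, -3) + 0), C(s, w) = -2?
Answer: -4968/139 ≈ -35.741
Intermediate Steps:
A(b, d) = -½ (A(b, d) = 1/(-2 + 0) = 1/(-2) = -½)
X(N) = -3*N (X(N) = (N + N)*(-1 - ½) = (2*N)*(-3/2) = -3*N)
(184/(-134 + Z(-5)))*X(-9) = (184/(-134 - 5))*(-3*(-9)) = (184/(-139))*27 = (184*(-1/139))*27 = -184/139*27 = -4968/139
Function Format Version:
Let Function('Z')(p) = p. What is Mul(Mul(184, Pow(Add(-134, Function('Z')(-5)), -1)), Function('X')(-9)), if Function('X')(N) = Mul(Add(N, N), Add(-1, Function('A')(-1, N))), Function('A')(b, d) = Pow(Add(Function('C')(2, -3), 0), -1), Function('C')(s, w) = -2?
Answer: Rational(-4968, 139) ≈ -35.741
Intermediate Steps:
Function('A')(b, d) = Rational(-1, 2) (Function('A')(b, d) = Pow(Add(-2, 0), -1) = Pow(-2, -1) = Rational(-1, 2))
Function('X')(N) = Mul(-3, N) (Function('X')(N) = Mul(Add(N, N), Add(-1, Rational(-1, 2))) = Mul(Mul(2, N), Rational(-3, 2)) = Mul(-3, N))
Mul(Mul(184, Pow(Add(-134, Function('Z')(-5)), -1)), Function('X')(-9)) = Mul(Mul(184, Pow(Add(-134, -5), -1)), Mul(-3, -9)) = Mul(Mul(184, Pow(-139, -1)), 27) = Mul(Mul(184, Rational(-1, 139)), 27) = Mul(Rational(-184, 139), 27) = Rational(-4968, 139)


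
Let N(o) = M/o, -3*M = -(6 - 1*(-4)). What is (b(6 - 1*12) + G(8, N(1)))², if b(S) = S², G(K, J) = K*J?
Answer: 35344/9 ≈ 3927.1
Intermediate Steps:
M = 10/3 (M = -(-1)*(6 - 1*(-4))/3 = -(-1)*(6 + 4)/3 = -(-1)*10/3 = -⅓*(-10) = 10/3 ≈ 3.3333)
N(o) = 10/(3*o)
G(K, J) = J*K
(b(6 - 1*12) + G(8, N(1)))² = ((6 - 1*12)² + ((10/3)/1)*8)² = ((6 - 12)² + ((10/3)*1)*8)² = ((-6)² + (10/3)*8)² = (36 + 80/3)² = (188/3)² = 35344/9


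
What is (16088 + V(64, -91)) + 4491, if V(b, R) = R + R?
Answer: 20397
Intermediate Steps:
V(b, R) = 2*R
(16088 + V(64, -91)) + 4491 = (16088 + 2*(-91)) + 4491 = (16088 - 182) + 4491 = 15906 + 4491 = 20397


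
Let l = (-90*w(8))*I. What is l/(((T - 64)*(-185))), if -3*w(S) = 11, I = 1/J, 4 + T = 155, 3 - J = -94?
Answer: -22/104081 ≈ -0.00021137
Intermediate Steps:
J = 97 (J = 3 - 1*(-94) = 3 + 94 = 97)
T = 151 (T = -4 + 155 = 151)
I = 1/97 ≈ 0.010309
w(S) = -11/3 (w(S) = -⅓*11 = -11/3)
l = 330/97 (l = -90*(-11/3)*(1/97) = 330*(1/97) = 330/97 ≈ 3.4021)
l/(((T - 64)*(-185))) = 330/(97*(((151 - 64)*(-185)))) = 330/(97*((87*(-185)))) = (330/97)/(-16095) = (330/97)*(-1/16095) = -22/104081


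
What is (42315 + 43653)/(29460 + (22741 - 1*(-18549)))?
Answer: 42984/35375 ≈ 1.2151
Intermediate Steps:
(42315 + 43653)/(29460 + (22741 - 1*(-18549))) = 85968/(29460 + (22741 + 18549)) = 85968/(29460 + 41290) = 85968/70750 = 85968*(1/70750) = 42984/35375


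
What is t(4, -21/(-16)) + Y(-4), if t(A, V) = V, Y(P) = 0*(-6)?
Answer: 21/16 ≈ 1.3125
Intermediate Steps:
Y(P) = 0
t(4, -21/(-16)) + Y(-4) = -21/(-16) + 0 = -21*(-1/16) + 0 = 21/16 + 0 = 21/16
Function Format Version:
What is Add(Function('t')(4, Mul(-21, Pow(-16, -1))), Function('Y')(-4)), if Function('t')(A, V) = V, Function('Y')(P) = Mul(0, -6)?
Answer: Rational(21, 16) ≈ 1.3125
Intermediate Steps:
Function('Y')(P) = 0
Add(Function('t')(4, Mul(-21, Pow(-16, -1))), Function('Y')(-4)) = Add(Mul(-21, Pow(-16, -1)), 0) = Add(Mul(-21, Rational(-1, 16)), 0) = Add(Rational(21, 16), 0) = Rational(21, 16)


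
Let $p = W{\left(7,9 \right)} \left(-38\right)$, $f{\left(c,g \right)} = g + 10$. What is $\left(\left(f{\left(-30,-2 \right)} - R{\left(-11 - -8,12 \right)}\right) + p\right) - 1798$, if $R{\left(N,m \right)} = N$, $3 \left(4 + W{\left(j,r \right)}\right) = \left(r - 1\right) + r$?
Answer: $- \frac{5551}{3} \approx -1850.3$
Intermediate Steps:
$W{\left(j,r \right)} = - \frac{13}{3} + \frac{2 r}{3}$ ($W{\left(j,r \right)} = -4 + \frac{\left(r - 1\right) + r}{3} = -4 + \frac{\left(-1 + r\right) + r}{3} = -4 + \frac{-1 + 2 r}{3} = -4 + \left(- \frac{1}{3} + \frac{2 r}{3}\right) = - \frac{13}{3} + \frac{2 r}{3}$)
$f{\left(c,g \right)} = 10 + g$
$p = - \frac{190}{3}$ ($p = \left(- \frac{13}{3} + \frac{2}{3} \cdot 9\right) \left(-38\right) = \left(- \frac{13}{3} + 6\right) \left(-38\right) = \frac{5}{3} \left(-38\right) = - \frac{190}{3} \approx -63.333$)
$\left(\left(f{\left(-30,-2 \right)} - R{\left(-11 - -8,12 \right)}\right) + p\right) - 1798 = \left(\left(\left(10 - 2\right) - \left(-11 - -8\right)\right) - \frac{190}{3}\right) - 1798 = \left(\left(8 - \left(-11 + 8\right)\right) - \frac{190}{3}\right) - 1798 = \left(\left(8 - -3\right) - \frac{190}{3}\right) - 1798 = \left(\left(8 + 3\right) - \frac{190}{3}\right) - 1798 = \left(11 - \frac{190}{3}\right) - 1798 = - \frac{157}{3} - 1798 = - \frac{5551}{3}$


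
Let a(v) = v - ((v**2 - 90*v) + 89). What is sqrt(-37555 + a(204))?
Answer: 6*I*sqrt(1686) ≈ 246.37*I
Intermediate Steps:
a(v) = -89 - v**2 + 91*v (a(v) = v - (89 + v**2 - 90*v) = v + (-89 - v**2 + 90*v) = -89 - v**2 + 91*v)
sqrt(-37555 + a(204)) = sqrt(-37555 + (-89 - 1*204**2 + 91*204)) = sqrt(-37555 + (-89 - 1*41616 + 18564)) = sqrt(-37555 + (-89 - 41616 + 18564)) = sqrt(-37555 - 23141) = sqrt(-60696) = 6*I*sqrt(1686)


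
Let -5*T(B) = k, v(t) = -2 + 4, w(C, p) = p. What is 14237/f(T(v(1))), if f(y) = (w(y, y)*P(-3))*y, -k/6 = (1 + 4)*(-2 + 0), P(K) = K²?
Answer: 14237/1296 ≈ 10.985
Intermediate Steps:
v(t) = 2
k = 60 (k = -6*(1 + 4)*(-2 + 0) = -30*(-2) = -6*(-10) = 60)
T(B) = -12 (T(B) = -⅕*60 = -12)
f(y) = 9*y² (f(y) = (y*(-3)²)*y = (y*9)*y = (9*y)*y = 9*y²)
14237/f(T(v(1))) = 14237/((9*(-12)²)) = 14237/((9*144)) = 14237/1296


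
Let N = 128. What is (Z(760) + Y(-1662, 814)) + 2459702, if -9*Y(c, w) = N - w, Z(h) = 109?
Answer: 22138985/9 ≈ 2.4599e+6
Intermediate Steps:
Y(c, w) = -128/9 + w/9 (Y(c, w) = -(128 - w)/9 = -128/9 + w/9)
(Z(760) + Y(-1662, 814)) + 2459702 = (109 + (-128/9 + (⅑)*814)) + 2459702 = (109 + (-128/9 + 814/9)) + 2459702 = (109 + 686/9) + 2459702 = 1667/9 + 2459702 = 22138985/9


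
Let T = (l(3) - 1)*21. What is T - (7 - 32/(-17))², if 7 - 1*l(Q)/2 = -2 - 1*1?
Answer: 92510/289 ≈ 320.10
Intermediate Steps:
l(Q) = 20 (l(Q) = 14 - 2*(-2 - 1*1) = 14 - 2*(-2 - 1) = 14 - 2*(-3) = 14 + 6 = 20)
T = 399 (T = (20 - 1)*21 = 19*21 = 399)
T - (7 - 32/(-17))² = 399 - (7 - 32/(-17))² = 399 - (7 - 32*(-1/17))² = 399 - (7 + 32/17)² = 399 - (151/17)² = 399 - 1*22801/289 = 399 - 22801/289 = 92510/289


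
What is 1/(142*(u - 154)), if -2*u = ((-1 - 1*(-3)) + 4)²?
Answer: -1/24424 ≈ -4.0943e-5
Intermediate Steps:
u = -18 (u = -((-1 - 1*(-3)) + 4)²/2 = -((-1 + 3) + 4)²/2 = -(2 + 4)²/2 = -½*6² = -½*36 = -18)
1/(142*(u - 154)) = 1/(142*(-18 - 154)) = 1/(142*(-172)) = 1/(-24424) = -1/24424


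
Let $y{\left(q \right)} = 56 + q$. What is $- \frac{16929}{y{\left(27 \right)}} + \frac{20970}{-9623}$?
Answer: $- \frac{164648277}{798709} \approx -206.14$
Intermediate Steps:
$- \frac{16929}{y{\left(27 \right)}} + \frac{20970}{-9623} = - \frac{16929}{56 + 27} + \frac{20970}{-9623} = - \frac{16929}{83} + 20970 \left(- \frac{1}{9623}\right) = \left(-16929\right) \frac{1}{83} - \frac{20970}{9623} = - \frac{16929}{83} - \frac{20970}{9623} = - \frac{164648277}{798709}$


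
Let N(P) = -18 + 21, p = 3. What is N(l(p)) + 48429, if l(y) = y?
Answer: 48432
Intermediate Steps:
N(P) = 3
N(l(p)) + 48429 = 3 + 48429 = 48432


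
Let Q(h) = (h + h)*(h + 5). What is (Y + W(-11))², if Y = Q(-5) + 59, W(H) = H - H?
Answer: 3481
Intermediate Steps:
W(H) = 0
Q(h) = 2*h*(5 + h) (Q(h) = (2*h)*(5 + h) = 2*h*(5 + h))
Y = 59 (Y = 2*(-5)*(5 - 5) + 59 = 2*(-5)*0 + 59 = 0 + 59 = 59)
(Y + W(-11))² = (59 + 0)² = 59² = 3481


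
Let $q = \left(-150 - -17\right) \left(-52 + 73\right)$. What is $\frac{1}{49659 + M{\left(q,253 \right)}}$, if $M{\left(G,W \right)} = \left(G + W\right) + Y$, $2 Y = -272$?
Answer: $\frac{1}{46983} \approx 2.1284 \cdot 10^{-5}$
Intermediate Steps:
$Y = -136$ ($Y = \frac{1}{2} \left(-272\right) = -136$)
$q = -2793$ ($q = \left(-150 + 17\right) 21 = \left(-133\right) 21 = -2793$)
$M{\left(G,W \right)} = -136 + G + W$ ($M{\left(G,W \right)} = \left(G + W\right) - 136 = -136 + G + W$)
$\frac{1}{49659 + M{\left(q,253 \right)}} = \frac{1}{49659 - 2676} = \frac{1}{46983}$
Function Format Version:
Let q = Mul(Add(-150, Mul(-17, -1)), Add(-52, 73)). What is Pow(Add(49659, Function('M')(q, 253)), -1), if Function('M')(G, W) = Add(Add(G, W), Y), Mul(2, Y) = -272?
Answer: Rational(1, 46983) ≈ 2.1284e-5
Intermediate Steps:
Y = -136 (Y = Mul(Rational(1, 2), -272) = -136)
q = -2793 (q = Mul(Add(-150, 17), 21) = Mul(-133, 21) = -2793)
Function('M')(G, W) = Add(-136, G, W) (Function('M')(G, W) = Add(Add(G, W), -136) = Add(-136, G, W))
Pow(Add(49659, Function('M')(q, 253)), -1) = Pow(Add(49659, Add(-136, -2793, 253)), -1) = Pow(Add(49659, -2676), -1) = Pow(46983, -1) = Rational(1, 46983)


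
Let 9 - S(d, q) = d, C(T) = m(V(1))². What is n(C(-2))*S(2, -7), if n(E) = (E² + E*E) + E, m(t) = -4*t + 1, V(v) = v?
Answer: 1197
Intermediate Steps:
m(t) = 1 - 4*t
C(T) = 9 (C(T) = (1 - 4*1)² = (1 - 4)² = (-3)² = 9)
S(d, q) = 9 - d
n(E) = E + 2*E² (n(E) = (E² + E²) + E = 2*E² + E = E + 2*E²)
n(C(-2))*S(2, -7) = (9*(1 + 2*9))*(9 - 1*2) = (9*(1 + 18))*(9 - 2) = (9*19)*7 = 171*7 = 1197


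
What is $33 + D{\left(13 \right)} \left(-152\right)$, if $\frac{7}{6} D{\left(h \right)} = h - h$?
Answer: $33$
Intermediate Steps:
$D{\left(h \right)} = 0$ ($D{\left(h \right)} = \frac{6 \left(h - h\right)}{7} = \frac{6}{7} \cdot 0 = 0$)
$33 + D{\left(13 \right)} \left(-152\right) = 33 + 0 \left(-152\right) = 33 + 0 = 33$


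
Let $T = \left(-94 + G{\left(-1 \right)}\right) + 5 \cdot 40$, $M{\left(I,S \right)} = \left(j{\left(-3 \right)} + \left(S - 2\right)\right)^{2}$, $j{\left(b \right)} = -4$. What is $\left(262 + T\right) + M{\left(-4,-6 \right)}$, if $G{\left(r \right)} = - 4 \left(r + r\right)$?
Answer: $520$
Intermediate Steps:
$G{\left(r \right)} = - 8 r$ ($G{\left(r \right)} = - 4 \cdot 2 r = - 8 r$)
$M{\left(I,S \right)} = \left(-6 + S\right)^{2}$ ($M{\left(I,S \right)} = \left(-4 + \left(S - 2\right)\right)^{2} = \left(-4 + \left(-2 + S\right)\right)^{2} = \left(-6 + S\right)^{2}$)
$T = 114$ ($T = \left(-94 - -8\right) + 5 \cdot 40 = \left(-94 + 8\right) + 200 = -86 + 200 = 114$)
$\left(262 + T\right) + M{\left(-4,-6 \right)} = \left(262 + 114\right) + \left(-6 - 6\right)^{2} = 376 + \left(-12\right)^{2} = 376 + 144 = 520$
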